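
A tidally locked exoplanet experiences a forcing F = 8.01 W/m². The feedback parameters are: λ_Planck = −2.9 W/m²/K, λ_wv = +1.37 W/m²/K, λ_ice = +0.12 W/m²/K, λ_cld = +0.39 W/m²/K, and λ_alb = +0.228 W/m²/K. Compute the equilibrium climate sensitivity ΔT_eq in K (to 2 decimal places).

Net feedback parameter λ = (−2.9) + (+1.37) + (+0.12) + (+0.39) + (+0.228) = -0.792 W/m²/K.
ΔT = −F/λ = −8.01/(-0.792) = 10.11 K.

10.11 K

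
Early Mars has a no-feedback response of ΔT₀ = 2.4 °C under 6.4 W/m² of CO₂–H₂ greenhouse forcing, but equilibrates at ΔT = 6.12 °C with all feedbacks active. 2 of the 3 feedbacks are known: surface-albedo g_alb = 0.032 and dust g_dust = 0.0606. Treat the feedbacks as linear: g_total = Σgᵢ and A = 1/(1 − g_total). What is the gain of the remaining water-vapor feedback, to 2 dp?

Amplification A = ΔT/ΔT₀ = 6.12/2.4 = 2.55.
Total gain g = 1 − 1/A = 1 − 1/2.55 = 0.6078.
Known gains sum to 0.032 + 0.0606 = 0.0926.
g_wv = 0.6078 − 0.0926 = 0.52.

0.52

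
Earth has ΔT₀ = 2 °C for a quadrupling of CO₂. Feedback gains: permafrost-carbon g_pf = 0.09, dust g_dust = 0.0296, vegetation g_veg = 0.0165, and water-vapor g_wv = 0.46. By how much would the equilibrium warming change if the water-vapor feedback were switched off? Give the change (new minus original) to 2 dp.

-2.64 °C

Original: g = 0.5961, ΔT = 2/(1−0.5961) = 4.9517 °C.
Without water-vapor: g' = 0.1361, ΔT' = 2/(1−0.1361) = 2.3151 °C.
Change = 2.3151 − 4.9517 = -2.64 °C.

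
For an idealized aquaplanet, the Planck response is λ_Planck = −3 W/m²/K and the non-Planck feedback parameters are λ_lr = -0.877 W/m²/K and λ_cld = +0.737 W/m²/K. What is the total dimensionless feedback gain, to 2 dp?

Convert to gains: g_lr = -0.877/3 = -0.2923; g_cld = 0.737/3 = 0.2457.
Total gain g = -0.0466.

-0.05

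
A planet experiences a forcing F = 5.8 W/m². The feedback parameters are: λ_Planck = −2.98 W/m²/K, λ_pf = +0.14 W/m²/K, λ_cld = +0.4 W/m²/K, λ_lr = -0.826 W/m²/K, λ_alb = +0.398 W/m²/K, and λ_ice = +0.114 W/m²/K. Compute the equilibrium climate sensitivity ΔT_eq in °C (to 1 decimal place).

2.1 °C

Net feedback parameter λ = (−2.98) + (+0.14) + (+0.4) + (-0.826) + (+0.398) + (+0.114) = -2.754 W/m²/K.
ΔT = −F/λ = −5.8/(-2.754) = 2.1 °C.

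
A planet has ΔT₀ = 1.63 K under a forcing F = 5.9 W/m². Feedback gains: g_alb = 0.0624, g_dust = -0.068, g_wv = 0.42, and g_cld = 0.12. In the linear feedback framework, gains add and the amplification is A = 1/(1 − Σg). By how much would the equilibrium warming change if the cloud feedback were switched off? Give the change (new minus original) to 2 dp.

-0.72 K

Original: g = 0.5344, ΔT = 1.63/(1−0.5344) = 3.5009 K.
Without cloud: g' = 0.4144, ΔT' = 1.63/(1−0.4144) = 2.7835 K.
Change = 2.7835 − 3.5009 = -0.72 K.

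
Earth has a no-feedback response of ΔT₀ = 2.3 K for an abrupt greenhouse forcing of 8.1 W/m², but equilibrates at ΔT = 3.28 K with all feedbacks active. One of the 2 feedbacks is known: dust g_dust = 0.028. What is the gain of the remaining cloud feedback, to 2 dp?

Amplification A = ΔT/ΔT₀ = 3.28/2.3 = 1.426.
Total gain g = 1 − 1/A = 1 − 1/1.426 = 0.2987.
The known gain is 0.028.
g_cld = 0.2987 − 0.028 = 0.27.

0.27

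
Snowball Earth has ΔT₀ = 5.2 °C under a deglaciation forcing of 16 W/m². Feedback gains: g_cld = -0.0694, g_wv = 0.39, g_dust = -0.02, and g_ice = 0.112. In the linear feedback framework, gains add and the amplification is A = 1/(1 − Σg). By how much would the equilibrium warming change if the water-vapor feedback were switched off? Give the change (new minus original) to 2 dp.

-3.53 °C

Original: g = 0.4126, ΔT = 5.2/(1−0.4126) = 8.8526 °C.
Without water-vapor: g' = 0.0226, ΔT' = 5.2/(1−0.0226) = 5.3202 °C.
Change = 5.3202 − 8.8526 = -3.53 °C.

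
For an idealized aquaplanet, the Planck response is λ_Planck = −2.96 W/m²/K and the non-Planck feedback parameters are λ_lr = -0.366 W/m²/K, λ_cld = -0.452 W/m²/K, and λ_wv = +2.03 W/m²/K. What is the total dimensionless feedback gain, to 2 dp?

Convert to gains: g_lr = -0.366/2.96 = -0.1236; g_cld = -0.452/2.96 = -0.1527; g_wv = 2.03/2.96 = 0.6858.
Total gain g = 0.4095.

0.41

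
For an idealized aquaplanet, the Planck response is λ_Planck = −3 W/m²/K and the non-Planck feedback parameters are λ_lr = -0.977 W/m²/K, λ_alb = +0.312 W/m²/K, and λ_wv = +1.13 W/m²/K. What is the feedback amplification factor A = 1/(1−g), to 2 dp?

Convert to gains: g_lr = -0.977/3 = -0.3257; g_alb = 0.312/3 = 0.104; g_wv = 1.13/3 = 0.3767.
Total gain g = 0.155.
A = 1/(1 − 0.155) = 1.18.

1.18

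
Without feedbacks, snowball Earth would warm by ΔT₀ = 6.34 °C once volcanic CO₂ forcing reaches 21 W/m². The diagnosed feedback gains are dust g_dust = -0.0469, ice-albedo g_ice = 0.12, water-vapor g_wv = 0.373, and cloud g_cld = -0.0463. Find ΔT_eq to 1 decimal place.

10.6 °C

Total gain g = -0.0469 + 0.12 + 0.373 − 0.0463 = 0.3998.
Amplification A = 1/(1 − 0.3998) = 1.666.
ΔT = 6.34 × 1.666 = 10.6 °C.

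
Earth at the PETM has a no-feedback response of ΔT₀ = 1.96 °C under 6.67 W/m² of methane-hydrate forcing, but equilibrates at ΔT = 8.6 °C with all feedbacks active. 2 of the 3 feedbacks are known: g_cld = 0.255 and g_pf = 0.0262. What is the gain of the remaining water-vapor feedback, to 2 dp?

0.49

Amplification A = ΔT/ΔT₀ = 8.6/1.96 = 4.388.
Total gain g = 1 − 1/A = 1 − 1/4.388 = 0.7721.
Known gains sum to 0.255 + 0.0262 = 0.2812.
g_wv = 0.7721 − 0.2812 = 0.49.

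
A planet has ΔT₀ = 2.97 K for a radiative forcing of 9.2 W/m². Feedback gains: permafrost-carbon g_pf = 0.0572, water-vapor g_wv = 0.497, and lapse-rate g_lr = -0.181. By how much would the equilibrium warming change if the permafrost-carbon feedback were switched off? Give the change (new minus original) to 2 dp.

-0.40 K

Original: g = 0.3732, ΔT = 2.97/(1−0.3732) = 4.7384 K.
Without permafrost-carbon: g' = 0.316, ΔT' = 2.97/(1−0.316) = 4.3421 K.
Change = 4.3421 − 4.7384 = -0.40 K.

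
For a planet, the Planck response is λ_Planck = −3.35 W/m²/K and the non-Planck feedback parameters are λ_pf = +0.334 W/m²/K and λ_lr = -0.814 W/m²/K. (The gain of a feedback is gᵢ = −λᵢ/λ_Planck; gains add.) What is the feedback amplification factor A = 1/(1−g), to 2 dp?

0.87

Convert to gains: g_pf = 0.334/3.35 = 0.0997; g_lr = -0.814/3.35 = -0.243.
Total gain g = -0.1433.
A = 1/(1 + 0.1433) = 0.87.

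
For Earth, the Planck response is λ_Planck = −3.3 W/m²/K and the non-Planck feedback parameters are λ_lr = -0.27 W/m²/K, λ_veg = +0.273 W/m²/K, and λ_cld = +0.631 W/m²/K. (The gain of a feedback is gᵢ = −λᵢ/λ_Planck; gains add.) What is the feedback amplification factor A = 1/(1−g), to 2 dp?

Convert to gains: g_lr = -0.27/3.3 = -0.08182; g_veg = 0.273/3.3 = 0.08273; g_cld = 0.631/3.3 = 0.1912.
Total gain g = 0.19211.
A = 1/(1 − 0.19211) = 1.24.

1.24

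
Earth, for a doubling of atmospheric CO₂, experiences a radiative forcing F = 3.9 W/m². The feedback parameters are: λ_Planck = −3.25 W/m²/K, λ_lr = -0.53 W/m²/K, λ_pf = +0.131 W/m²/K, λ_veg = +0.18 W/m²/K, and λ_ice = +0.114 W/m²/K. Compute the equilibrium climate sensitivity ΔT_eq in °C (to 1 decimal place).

1.2 °C

Net feedback parameter λ = (−3.25) + (-0.53) + (+0.131) + (+0.18) + (+0.114) = -3.355 W/m²/K.
ΔT = −F/λ = −3.9/(-3.355) = 1.2 °C.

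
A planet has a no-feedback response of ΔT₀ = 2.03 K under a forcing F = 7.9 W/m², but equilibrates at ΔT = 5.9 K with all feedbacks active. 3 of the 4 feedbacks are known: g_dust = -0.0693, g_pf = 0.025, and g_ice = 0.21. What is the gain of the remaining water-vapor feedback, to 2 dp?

0.49

Amplification A = ΔT/ΔT₀ = 5.9/2.03 = 2.906.
Total gain g = 1 − 1/A = 1 − 1/2.906 = 0.6559.
Known gains sum to -0.0693 + 0.025 + 0.21 = 0.1657.
g_wv = 0.6559 − 0.1657 = 0.49.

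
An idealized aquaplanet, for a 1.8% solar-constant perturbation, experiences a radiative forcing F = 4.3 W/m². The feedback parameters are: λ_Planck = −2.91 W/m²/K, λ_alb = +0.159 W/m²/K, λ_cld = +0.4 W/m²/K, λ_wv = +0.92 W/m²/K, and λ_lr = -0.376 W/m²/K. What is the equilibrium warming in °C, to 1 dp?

2.4 °C

Net feedback parameter λ = (−2.91) + (+0.159) + (+0.4) + (+0.92) + (-0.376) = -1.807 W/m²/K.
ΔT = −F/λ = −4.3/(-1.807) = 2.4 °C.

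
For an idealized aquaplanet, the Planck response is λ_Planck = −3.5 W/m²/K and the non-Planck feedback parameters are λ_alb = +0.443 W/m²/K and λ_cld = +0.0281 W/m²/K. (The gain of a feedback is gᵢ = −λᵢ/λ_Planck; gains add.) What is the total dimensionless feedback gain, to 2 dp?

Convert to gains: g_alb = 0.443/3.5 = 0.1266; g_cld = 0.0281/3.5 = 0.008029.
Total gain g = 0.134629.

0.13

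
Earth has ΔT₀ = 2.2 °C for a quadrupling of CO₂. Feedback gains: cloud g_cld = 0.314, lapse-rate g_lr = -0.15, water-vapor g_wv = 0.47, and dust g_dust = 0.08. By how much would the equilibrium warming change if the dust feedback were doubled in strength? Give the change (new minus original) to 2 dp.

Original: g = 0.714, ΔT = 2.2/(1−0.714) = 7.6923 °C.
With doubled dust: g' = 0.794, ΔT' = 2.2/(1−0.794) = 10.6796 °C.
Change = 10.6796 − 7.6923 = 2.99 °C.

2.99 °C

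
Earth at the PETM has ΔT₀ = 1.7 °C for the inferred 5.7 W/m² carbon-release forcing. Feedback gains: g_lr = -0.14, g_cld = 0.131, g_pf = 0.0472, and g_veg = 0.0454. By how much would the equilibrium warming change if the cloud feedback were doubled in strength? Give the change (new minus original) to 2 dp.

Original: g = 0.0836, ΔT = 1.7/(1−0.0836) = 1.8551 °C.
With doubled cloud: g' = 0.2146, ΔT' = 1.7/(1−0.2146) = 2.1645 °C.
Change = 2.1645 − 1.8551 = 0.31 °C.

0.31 °C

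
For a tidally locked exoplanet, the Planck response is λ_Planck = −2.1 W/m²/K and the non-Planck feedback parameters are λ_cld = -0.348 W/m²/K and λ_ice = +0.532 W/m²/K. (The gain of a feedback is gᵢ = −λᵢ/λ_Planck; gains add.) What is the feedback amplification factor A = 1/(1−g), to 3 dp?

Convert to gains: g_cld = -0.348/2.1 = -0.1657; g_ice = 0.532/2.1 = 0.2533.
Total gain g = 0.0876.
A = 1/(1 − 0.0876) = 1.096.

1.096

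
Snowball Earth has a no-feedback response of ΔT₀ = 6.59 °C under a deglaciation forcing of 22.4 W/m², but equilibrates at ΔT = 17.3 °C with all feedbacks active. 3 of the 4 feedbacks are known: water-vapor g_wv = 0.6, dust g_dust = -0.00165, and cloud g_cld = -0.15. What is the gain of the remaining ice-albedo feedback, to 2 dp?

Amplification A = ΔT/ΔT₀ = 17.3/6.59 = 2.625.
Total gain g = 1 − 1/A = 1 − 1/2.625 = 0.619.
Known gains sum to 0.6 − 0.00165 − 0.15 = 0.44835.
g_ice = 0.619 − 0.44835 = 0.17.

0.17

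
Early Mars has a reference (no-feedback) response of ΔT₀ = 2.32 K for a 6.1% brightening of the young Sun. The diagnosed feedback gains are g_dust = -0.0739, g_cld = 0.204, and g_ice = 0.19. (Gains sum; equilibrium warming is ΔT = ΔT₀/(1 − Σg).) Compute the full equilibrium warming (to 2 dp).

Total gain g = -0.0739 + 0.204 + 0.19 = 0.3201.
Amplification A = 1/(1 − 0.3201) = 1.471.
ΔT = 2.32 × 1.471 = 3.41 K.

3.41 K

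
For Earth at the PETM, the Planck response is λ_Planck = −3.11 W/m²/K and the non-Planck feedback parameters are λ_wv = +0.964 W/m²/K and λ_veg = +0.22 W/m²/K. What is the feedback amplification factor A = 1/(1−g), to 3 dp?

1.615

Convert to gains: g_wv = 0.964/3.11 = 0.31; g_veg = 0.22/3.11 = 0.07074.
Total gain g = 0.38074.
A = 1/(1 − 0.38074) = 1.615.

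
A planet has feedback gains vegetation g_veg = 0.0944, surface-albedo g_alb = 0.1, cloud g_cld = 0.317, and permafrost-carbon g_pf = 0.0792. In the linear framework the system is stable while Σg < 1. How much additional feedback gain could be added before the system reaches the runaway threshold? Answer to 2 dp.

Current total gain = 0.0944 + 0.1 + 0.317 + 0.0792 = 0.5906.
Margin to runaway = 1 − 0.5906 = 0.41.

0.41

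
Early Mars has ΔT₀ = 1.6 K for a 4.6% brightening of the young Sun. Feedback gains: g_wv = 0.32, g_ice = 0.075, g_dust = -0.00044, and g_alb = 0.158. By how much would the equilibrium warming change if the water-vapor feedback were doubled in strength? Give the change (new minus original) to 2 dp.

Original: g = 0.55256, ΔT = 1.6/(1−0.55256) = 3.5759 K.
With doubled water-vapor: g' = 0.87256, ΔT' = 1.6/(1−0.87256) = 12.5549 K.
Change = 12.5549 − 3.5759 = 8.98 K.

8.98 K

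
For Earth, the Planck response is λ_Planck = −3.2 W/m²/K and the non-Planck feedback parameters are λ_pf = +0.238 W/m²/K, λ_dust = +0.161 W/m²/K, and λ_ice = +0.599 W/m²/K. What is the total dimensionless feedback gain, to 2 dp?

0.31

Convert to gains: g_pf = 0.238/3.2 = 0.07437; g_dust = 0.161/3.2 = 0.05031; g_ice = 0.599/3.2 = 0.1872.
Total gain g = 0.31188.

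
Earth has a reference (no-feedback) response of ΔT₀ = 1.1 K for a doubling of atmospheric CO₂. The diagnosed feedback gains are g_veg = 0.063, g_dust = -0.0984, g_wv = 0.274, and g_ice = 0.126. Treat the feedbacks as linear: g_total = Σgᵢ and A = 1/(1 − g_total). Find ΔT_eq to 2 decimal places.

Total gain g = 0.063 − 0.0984 + 0.274 + 0.126 = 0.3646.
Amplification A = 1/(1 − 0.3646) = 1.574.
ΔT = 1.1 × 1.574 = 1.73 K.

1.73 K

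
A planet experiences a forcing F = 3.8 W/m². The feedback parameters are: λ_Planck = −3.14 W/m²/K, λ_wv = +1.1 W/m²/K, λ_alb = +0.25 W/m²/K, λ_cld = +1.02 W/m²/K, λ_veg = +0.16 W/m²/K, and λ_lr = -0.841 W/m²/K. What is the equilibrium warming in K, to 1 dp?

Net feedback parameter λ = (−3.14) + (+1.1) + (+0.25) + (+1.02) + (+0.16) + (-0.841) = -1.451 W/m²/K.
ΔT = −F/λ = −3.8/(-1.451) = 2.6 K.

2.6 K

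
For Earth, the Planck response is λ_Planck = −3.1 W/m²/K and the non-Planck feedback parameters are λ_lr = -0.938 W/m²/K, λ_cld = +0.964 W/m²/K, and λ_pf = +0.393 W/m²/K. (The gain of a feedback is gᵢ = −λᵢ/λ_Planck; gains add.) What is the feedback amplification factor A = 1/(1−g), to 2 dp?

1.16

Convert to gains: g_lr = -0.938/3.1 = -0.3026; g_cld = 0.964/3.1 = 0.311; g_pf = 0.393/3.1 = 0.1268.
Total gain g = 0.1352.
A = 1/(1 − 0.1352) = 1.16.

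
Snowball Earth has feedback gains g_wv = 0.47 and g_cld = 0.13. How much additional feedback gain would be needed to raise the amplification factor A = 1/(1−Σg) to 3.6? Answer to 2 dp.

Current total gain = 0.6.
Target gain for A = 3.6: g* = 1 − 1/3.6 = 0.7222.
Additional gain needed = 0.7222 − 0.6 = 0.12.

0.12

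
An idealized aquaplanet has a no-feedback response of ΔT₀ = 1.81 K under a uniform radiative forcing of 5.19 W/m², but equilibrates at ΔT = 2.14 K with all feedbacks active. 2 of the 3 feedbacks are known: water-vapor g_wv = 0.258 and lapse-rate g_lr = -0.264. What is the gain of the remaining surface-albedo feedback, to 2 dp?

Amplification A = ΔT/ΔT₀ = 2.14/1.81 = 1.182.
Total gain g = 1 − 1/A = 1 − 1/1.182 = 0.154.
Known gains sum to 0.258 − 0.264 = -0.006.
g_alb = 0.154 + 0.006 = 0.16.

0.16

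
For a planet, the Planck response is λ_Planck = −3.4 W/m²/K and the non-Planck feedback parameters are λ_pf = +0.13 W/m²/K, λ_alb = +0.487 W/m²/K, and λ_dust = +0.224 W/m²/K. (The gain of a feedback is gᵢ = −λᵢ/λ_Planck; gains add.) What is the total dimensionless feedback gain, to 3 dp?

0.247

Convert to gains: g_pf = 0.13/3.4 = 0.03824; g_alb = 0.487/3.4 = 0.1432; g_dust = 0.224/3.4 = 0.06588.
Total gain g = 0.24732.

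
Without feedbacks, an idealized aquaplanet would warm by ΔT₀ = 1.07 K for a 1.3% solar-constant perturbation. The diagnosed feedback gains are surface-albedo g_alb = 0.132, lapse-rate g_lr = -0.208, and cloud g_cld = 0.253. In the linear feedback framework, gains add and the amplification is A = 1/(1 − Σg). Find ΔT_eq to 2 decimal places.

1.30 K

Total gain g = 0.132 − 0.208 + 0.253 = 0.177.
Amplification A = 1/(1 − 0.177) = 1.215.
ΔT = 1.07 × 1.215 = 1.30 K.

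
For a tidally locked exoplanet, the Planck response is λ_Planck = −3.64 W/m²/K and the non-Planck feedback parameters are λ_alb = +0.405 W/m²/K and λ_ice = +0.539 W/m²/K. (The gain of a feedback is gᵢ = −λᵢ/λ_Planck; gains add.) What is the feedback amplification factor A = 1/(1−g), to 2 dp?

1.35

Convert to gains: g_alb = 0.405/3.64 = 0.1113; g_ice = 0.539/3.64 = 0.1481.
Total gain g = 0.2594.
A = 1/(1 − 0.2594) = 1.35.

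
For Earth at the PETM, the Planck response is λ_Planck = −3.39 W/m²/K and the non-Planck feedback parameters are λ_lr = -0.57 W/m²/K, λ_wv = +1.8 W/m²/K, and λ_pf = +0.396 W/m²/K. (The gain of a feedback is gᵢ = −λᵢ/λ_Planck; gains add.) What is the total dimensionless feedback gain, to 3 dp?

0.480

Convert to gains: g_lr = -0.57/3.39 = -0.1681; g_wv = 1.8/3.39 = 0.531; g_pf = 0.396/3.39 = 0.1168.
Total gain g = 0.4797.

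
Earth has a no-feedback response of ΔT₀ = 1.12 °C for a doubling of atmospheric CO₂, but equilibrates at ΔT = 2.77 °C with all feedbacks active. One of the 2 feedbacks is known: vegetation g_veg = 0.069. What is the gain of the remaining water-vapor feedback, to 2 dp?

0.53

Amplification A = ΔT/ΔT₀ = 2.77/1.12 = 2.473.
Total gain g = 1 − 1/A = 1 − 1/2.473 = 0.5956.
The known gain is 0.069.
g_wv = 0.5956 − 0.069 = 0.53.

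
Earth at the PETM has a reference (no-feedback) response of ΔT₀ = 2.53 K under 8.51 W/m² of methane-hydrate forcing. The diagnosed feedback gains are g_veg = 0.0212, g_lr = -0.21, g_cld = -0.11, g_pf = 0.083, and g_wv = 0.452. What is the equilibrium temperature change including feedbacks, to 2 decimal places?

3.31 K

Total gain g = 0.0212 − 0.21 − 0.11 + 0.083 + 0.452 = 0.2362.
Amplification A = 1/(1 − 0.2362) = 1.309.
ΔT = 2.53 × 1.309 = 3.31 K.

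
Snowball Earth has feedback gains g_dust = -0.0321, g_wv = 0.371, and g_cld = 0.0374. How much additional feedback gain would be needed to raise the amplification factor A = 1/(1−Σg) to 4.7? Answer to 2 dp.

Current total gain = 0.3763.
Target gain for A = 4.7: g* = 1 − 1/4.7 = 0.7872.
Additional gain needed = 0.7872 − 0.3763 = 0.41.

0.41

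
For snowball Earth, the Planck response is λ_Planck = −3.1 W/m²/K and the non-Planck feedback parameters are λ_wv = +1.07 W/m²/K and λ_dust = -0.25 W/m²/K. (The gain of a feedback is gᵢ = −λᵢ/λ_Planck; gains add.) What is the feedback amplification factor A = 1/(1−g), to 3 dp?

Convert to gains: g_wv = 1.07/3.1 = 0.3452; g_dust = -0.25/3.1 = -0.08065.
Total gain g = 0.26455.
A = 1/(1 − 0.26455) = 1.360.

1.360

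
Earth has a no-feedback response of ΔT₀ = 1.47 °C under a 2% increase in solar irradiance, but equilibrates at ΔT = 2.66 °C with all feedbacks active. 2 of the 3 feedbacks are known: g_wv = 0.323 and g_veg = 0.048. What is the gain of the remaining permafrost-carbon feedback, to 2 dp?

0.08

Amplification A = ΔT/ΔT₀ = 2.66/1.47 = 1.81.
Total gain g = 1 − 1/A = 1 − 1/1.81 = 0.4475.
Known gains sum to 0.323 + 0.048 = 0.371.
g_pf = 0.4475 − 0.371 = 0.08.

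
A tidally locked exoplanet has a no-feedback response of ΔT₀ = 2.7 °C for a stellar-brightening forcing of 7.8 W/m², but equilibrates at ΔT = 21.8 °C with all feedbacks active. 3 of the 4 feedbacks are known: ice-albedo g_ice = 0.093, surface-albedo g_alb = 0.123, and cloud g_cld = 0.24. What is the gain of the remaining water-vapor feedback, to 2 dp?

0.42

Amplification A = ΔT/ΔT₀ = 21.8/2.7 = 8.074.
Total gain g = 1 − 1/A = 1 − 1/8.074 = 0.8761.
Known gains sum to 0.093 + 0.123 + 0.24 = 0.456.
g_wv = 0.8761 − 0.456 = 0.42.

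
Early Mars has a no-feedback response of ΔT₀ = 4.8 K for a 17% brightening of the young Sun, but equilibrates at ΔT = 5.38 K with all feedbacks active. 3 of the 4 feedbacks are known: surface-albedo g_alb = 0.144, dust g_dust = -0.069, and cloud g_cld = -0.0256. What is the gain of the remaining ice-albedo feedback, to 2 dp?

Amplification A = ΔT/ΔT₀ = 5.38/4.8 = 1.121.
Total gain g = 1 − 1/A = 1 − 1/1.121 = 0.1079.
Known gains sum to 0.144 − 0.069 − 0.0256 = 0.0494.
g_ice = 0.1079 − 0.0494 = 0.06.

0.06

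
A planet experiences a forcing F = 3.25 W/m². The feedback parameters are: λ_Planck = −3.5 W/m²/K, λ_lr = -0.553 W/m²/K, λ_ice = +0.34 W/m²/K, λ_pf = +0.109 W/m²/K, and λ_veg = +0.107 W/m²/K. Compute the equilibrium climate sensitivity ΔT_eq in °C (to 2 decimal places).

Net feedback parameter λ = (−3.5) + (-0.553) + (+0.34) + (+0.109) + (+0.107) = -3.497 W/m²/K.
ΔT = −F/λ = −3.25/(-3.497) = 0.93 °C.

0.93 °C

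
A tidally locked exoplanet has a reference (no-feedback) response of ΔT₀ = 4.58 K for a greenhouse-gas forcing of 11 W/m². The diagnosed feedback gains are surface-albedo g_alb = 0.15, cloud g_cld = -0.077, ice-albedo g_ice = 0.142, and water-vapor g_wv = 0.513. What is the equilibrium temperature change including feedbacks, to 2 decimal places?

16.84 K

Total gain g = 0.15 − 0.077 + 0.142 + 0.513 = 0.728.
Amplification A = 1/(1 − 0.728) = 3.676.
ΔT = 4.58 × 3.676 = 16.84 K.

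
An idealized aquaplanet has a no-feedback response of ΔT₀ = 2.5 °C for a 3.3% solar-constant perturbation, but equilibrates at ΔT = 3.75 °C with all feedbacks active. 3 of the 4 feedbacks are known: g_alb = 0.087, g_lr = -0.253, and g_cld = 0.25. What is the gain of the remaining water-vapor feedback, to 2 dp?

0.25

Amplification A = ΔT/ΔT₀ = 3.75/2.5 = 1.5.
Total gain g = 1 − 1/A = 1 − 1/1.5 = 0.3333.
Known gains sum to 0.087 − 0.253 + 0.25 = 0.084.
g_wv = 0.3333 − 0.084 = 0.25.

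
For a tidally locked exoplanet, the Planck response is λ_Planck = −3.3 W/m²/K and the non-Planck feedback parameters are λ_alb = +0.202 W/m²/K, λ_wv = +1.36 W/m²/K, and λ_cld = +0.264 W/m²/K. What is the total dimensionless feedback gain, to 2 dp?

0.55

Convert to gains: g_alb = 0.202/3.3 = 0.06121; g_wv = 1.36/3.3 = 0.4121; g_cld = 0.264/3.3 = 0.08.
Total gain g = 0.55331.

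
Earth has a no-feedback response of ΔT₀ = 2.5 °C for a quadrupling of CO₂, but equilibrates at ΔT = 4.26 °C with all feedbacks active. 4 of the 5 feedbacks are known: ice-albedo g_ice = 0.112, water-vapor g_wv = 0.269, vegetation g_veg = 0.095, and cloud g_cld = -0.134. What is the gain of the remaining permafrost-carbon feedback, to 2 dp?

Amplification A = ΔT/ΔT₀ = 4.26/2.5 = 1.704.
Total gain g = 1 − 1/A = 1 − 1/1.704 = 0.4131.
Known gains sum to 0.112 + 0.269 + 0.095 − 0.134 = 0.342.
g_pf = 0.4131 − 0.342 = 0.07.

0.07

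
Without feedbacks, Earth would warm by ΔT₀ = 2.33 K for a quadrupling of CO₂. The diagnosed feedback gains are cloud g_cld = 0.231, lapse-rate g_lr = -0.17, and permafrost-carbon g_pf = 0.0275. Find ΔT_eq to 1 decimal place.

2.6 K

Total gain g = 0.231 − 0.17 + 0.0275 = 0.0885.
Amplification A = 1/(1 − 0.0885) = 1.097.
ΔT = 2.33 × 1.097 = 2.6 K.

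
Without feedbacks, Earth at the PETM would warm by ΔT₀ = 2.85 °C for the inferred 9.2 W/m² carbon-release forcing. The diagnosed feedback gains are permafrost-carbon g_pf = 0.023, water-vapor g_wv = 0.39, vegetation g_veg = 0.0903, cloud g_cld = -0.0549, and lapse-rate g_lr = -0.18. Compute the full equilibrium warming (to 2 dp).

Total gain g = 0.023 + 0.39 + 0.0903 − 0.0549 − 0.18 = 0.2684.
Amplification A = 1/(1 − 0.2684) = 1.367.
ΔT = 2.85 × 1.367 = 3.90 °C.

3.90 °C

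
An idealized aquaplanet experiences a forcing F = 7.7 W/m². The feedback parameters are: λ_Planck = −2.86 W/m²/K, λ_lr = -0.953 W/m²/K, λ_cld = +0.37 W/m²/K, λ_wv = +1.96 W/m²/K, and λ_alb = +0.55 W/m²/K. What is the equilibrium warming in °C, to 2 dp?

8.25 °C

Net feedback parameter λ = (−2.86) + (-0.953) + (+0.37) + (+1.96) + (+0.55) = -0.933 W/m²/K.
ΔT = −F/λ = −7.7/(-0.933) = 8.25 °C.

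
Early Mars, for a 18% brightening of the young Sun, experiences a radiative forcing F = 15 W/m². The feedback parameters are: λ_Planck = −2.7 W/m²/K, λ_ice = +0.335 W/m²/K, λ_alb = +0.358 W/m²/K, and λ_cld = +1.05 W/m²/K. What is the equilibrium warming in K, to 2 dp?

Net feedback parameter λ = (−2.7) + (+0.335) + (+0.358) + (+1.05) = -0.957 W/m²/K.
ΔT = −F/λ = −15/(-0.957) = 15.67 K.

15.67 K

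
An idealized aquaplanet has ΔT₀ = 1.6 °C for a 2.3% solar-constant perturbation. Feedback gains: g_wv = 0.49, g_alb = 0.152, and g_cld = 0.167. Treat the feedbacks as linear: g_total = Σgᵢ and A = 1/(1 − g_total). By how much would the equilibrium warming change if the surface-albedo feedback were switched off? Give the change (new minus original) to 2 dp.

-3.71 °C

Original: g = 0.809, ΔT = 1.6/(1−0.809) = 8.3770 °C.
Without surface-albedo: g' = 0.657, ΔT' = 1.6/(1−0.657) = 4.6647 °C.
Change = 4.6647 − 8.3770 = -3.71 °C.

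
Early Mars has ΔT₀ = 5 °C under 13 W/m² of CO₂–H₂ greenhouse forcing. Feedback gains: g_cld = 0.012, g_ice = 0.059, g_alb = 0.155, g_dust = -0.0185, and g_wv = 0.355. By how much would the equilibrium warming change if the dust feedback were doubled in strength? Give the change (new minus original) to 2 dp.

-0.46 °C

Original: g = 0.5625, ΔT = 5/(1−0.5625) = 11.4286 °C.
With doubled dust: g' = 0.544, ΔT' = 5/(1−0.544) = 10.9649 °C.
Change = 10.9649 − 11.4286 = -0.46 °C.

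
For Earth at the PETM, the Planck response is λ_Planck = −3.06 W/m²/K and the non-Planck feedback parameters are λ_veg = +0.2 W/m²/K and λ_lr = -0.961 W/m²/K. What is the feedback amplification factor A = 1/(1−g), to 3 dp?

0.801

Convert to gains: g_veg = 0.2/3.06 = 0.06536; g_lr = -0.961/3.06 = -0.3141.
Total gain g = -0.24874.
A = 1/(1 + 0.24874) = 0.801.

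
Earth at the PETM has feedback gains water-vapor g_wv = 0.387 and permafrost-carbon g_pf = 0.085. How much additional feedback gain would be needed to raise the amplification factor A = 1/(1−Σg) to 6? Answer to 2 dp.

Current total gain = 0.472.
Target gain for A = 6: g* = 1 − 1/6 = 0.8333.
Additional gain needed = 0.8333 − 0.472 = 0.36.

0.36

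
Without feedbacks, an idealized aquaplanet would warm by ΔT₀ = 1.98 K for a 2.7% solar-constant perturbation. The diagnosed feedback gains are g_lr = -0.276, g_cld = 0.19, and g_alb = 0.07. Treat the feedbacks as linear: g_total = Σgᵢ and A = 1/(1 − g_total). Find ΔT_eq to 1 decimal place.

Total gain g = -0.276 + 0.19 + 0.07 = -0.016.
Amplification A = 1/(1 + 0.016) = 0.9843.
ΔT = 1.98 × 0.9843 = 1.9 K.

1.9 K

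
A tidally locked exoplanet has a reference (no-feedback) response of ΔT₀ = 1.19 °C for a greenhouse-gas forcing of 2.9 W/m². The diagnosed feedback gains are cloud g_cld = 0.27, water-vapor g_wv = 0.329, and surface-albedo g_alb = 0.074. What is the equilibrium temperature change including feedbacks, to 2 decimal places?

Total gain g = 0.27 + 0.329 + 0.074 = 0.673.
Amplification A = 1/(1 − 0.673) = 3.058.
ΔT = 1.19 × 3.058 = 3.64 °C.

3.64 °C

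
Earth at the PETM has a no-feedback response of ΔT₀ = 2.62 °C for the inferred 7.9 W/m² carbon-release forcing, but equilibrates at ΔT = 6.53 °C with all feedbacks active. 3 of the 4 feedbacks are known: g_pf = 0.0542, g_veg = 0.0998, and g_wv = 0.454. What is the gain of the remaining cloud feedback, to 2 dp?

-0.01

Amplification A = ΔT/ΔT₀ = 6.53/2.62 = 2.492.
Total gain g = 1 − 1/A = 1 − 1/2.492 = 0.5987.
Known gains sum to 0.0542 + 0.0998 + 0.454 = 0.608.
g_cld = 0.5987 − 0.608 = -0.01.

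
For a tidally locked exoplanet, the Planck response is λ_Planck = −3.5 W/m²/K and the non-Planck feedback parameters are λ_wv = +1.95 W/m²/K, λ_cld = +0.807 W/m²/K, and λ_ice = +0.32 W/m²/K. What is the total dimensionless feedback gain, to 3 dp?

Convert to gains: g_wv = 1.95/3.5 = 0.5571; g_cld = 0.807/3.5 = 0.2306; g_ice = 0.32/3.5 = 0.09143.
Total gain g = 0.87913.

0.879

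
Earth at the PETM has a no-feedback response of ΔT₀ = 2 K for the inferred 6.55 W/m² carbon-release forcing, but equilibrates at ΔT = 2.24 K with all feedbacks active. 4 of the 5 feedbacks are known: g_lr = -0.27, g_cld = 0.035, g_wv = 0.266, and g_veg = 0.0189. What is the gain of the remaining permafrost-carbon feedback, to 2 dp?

Amplification A = ΔT/ΔT₀ = 2.24/2 = 1.12.
Total gain g = 1 − 1/A = 1 − 1/1.12 = 0.1071.
Known gains sum to -0.27 + 0.035 + 0.266 + 0.0189 = 0.0499.
g_pf = 0.1071 − 0.0499 = 0.06.

0.06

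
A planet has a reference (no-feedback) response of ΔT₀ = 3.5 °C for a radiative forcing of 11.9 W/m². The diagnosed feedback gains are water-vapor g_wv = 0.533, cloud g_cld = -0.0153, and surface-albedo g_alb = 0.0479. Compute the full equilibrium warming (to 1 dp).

Total gain g = 0.533 − 0.0153 + 0.0479 = 0.5656.
Amplification A = 1/(1 − 0.5656) = 2.302.
ΔT = 3.5 × 2.302 = 8.1 °C.

8.1 °C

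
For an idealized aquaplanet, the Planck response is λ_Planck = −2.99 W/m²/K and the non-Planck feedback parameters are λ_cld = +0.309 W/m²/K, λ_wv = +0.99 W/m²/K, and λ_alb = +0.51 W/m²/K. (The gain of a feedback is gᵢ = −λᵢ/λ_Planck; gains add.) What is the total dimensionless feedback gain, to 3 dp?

0.605

Convert to gains: g_cld = 0.309/2.99 = 0.1033; g_wv = 0.99/2.99 = 0.3311; g_alb = 0.51/2.99 = 0.1706.
Total gain g = 0.605.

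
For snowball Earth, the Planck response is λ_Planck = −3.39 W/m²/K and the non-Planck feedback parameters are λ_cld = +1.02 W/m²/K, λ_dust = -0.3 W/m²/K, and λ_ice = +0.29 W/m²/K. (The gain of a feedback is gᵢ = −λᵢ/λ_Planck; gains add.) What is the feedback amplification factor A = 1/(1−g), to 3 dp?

Convert to gains: g_cld = 1.02/3.39 = 0.3009; g_dust = -0.3/3.39 = -0.0885; g_ice = 0.29/3.39 = 0.08555.
Total gain g = 0.29795.
A = 1/(1 − 0.29795) = 1.424.

1.424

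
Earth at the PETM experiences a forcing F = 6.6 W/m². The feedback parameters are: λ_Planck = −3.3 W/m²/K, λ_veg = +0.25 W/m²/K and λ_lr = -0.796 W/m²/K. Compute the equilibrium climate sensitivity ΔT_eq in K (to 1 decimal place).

Net feedback parameter λ = (−3.3) + (+0.25) + (-0.796) = -3.846 W/m²/K.
ΔT = −F/λ = −6.6/(-3.846) = 1.7 K.

1.7 K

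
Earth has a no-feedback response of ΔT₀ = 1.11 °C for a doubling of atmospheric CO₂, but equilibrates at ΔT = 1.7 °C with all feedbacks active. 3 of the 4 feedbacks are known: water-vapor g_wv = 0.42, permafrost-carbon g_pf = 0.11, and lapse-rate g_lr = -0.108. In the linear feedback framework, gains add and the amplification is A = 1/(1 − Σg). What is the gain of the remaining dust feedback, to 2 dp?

Amplification A = ΔT/ΔT₀ = 1.7/1.11 = 1.532.
Total gain g = 1 − 1/A = 1 − 1/1.532 = 0.3473.
Known gains sum to 0.42 + 0.11 − 0.108 = 0.422.
g_dust = 0.3473 − 0.422 = -0.07.

-0.07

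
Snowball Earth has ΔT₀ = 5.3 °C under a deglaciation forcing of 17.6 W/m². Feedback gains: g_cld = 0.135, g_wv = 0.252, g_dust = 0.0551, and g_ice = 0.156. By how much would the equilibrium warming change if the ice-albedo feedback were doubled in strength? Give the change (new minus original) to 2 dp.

Original: g = 0.5981, ΔT = 5.3/(1−0.5981) = 13.1874 °C.
With doubled ice-albedo: g' = 0.7541, ΔT' = 5.3/(1−0.7541) = 21.5535 °C.
Change = 21.5535 − 13.1874 = 8.37 °C.

8.37 °C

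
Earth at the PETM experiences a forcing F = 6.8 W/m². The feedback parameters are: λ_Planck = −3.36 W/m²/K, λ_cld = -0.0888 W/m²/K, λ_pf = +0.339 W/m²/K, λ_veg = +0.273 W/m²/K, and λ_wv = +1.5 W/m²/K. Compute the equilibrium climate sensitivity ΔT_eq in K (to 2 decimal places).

Net feedback parameter λ = (−3.36) + (-0.0888) + (+0.339) + (+0.273) + (+1.5) = -1.3368 W/m²/K.
ΔT = −F/λ = −6.8/(-1.3368) = 5.09 K.

5.09 K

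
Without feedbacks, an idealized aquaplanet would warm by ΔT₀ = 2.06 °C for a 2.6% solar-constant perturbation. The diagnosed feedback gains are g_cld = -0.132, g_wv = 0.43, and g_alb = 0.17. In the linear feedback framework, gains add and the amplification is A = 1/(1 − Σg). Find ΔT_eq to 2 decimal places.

Total gain g = -0.132 + 0.43 + 0.17 = 0.468.
Amplification A = 1/(1 − 0.468) = 1.88.
ΔT = 2.06 × 1.88 = 3.87 °C.

3.87 °C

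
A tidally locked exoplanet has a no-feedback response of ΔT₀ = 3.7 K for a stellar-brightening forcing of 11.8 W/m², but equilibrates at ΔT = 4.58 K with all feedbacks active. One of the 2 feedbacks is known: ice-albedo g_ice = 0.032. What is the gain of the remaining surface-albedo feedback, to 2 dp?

Amplification A = ΔT/ΔT₀ = 4.58/3.7 = 1.238.
Total gain g = 1 − 1/A = 1 − 1/1.238 = 0.1922.
The known gain is 0.032.
g_alb = 0.1922 − 0.032 = 0.16.

0.16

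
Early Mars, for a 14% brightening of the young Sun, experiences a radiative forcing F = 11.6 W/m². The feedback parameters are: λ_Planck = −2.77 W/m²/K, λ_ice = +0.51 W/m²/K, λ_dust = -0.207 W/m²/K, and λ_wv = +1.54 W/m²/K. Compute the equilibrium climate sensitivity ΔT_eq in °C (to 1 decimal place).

12.5 °C

Net feedback parameter λ = (−2.77) + (+0.51) + (-0.207) + (+1.54) = -0.927 W/m²/K.
ΔT = −F/λ = −11.6/(-0.927) = 12.5 °C.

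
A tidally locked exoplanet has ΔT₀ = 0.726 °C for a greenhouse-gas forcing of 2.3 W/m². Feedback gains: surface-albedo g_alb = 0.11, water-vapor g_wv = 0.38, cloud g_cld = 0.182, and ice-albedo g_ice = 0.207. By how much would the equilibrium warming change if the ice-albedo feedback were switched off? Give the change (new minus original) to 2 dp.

-3.79 °C

Original: g = 0.879, ΔT = 0.726/(1−0.879) = 6.0000 °C.
Without ice-albedo: g' = 0.672, ΔT' = 0.726/(1−0.672) = 2.2134 °C.
Change = 2.2134 − 6.0000 = -3.79 °C.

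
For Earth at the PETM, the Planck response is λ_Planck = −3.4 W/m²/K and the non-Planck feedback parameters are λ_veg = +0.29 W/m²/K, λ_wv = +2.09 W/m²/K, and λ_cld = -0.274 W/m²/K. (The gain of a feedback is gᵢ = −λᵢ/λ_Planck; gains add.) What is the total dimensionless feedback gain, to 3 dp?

0.619

Convert to gains: g_veg = 0.29/3.4 = 0.08529; g_wv = 2.09/3.4 = 0.6147; g_cld = -0.274/3.4 = -0.08059.
Total gain g = 0.6194.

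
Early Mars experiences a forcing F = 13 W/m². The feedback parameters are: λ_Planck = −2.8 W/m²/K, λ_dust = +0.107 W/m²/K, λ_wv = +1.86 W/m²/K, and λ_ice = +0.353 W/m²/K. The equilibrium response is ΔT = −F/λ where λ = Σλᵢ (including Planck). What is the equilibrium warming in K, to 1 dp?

Net feedback parameter λ = (−2.8) + (+0.107) + (+1.86) + (+0.353) = -0.48 W/m²/K.
ΔT = −F/λ = −13/(-0.48) = 27.1 K.

27.1 K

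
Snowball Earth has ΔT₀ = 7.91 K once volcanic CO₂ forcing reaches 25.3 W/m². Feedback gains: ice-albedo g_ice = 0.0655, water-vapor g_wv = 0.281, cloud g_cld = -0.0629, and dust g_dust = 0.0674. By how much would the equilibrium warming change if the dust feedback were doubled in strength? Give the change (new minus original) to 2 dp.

1.41 K

Original: g = 0.351, ΔT = 7.91/(1−0.351) = 12.1880 K.
With doubled dust: g' = 0.4184, ΔT' = 7.91/(1−0.4184) = 13.6004 K.
Change = 13.6004 − 12.1880 = 1.41 K.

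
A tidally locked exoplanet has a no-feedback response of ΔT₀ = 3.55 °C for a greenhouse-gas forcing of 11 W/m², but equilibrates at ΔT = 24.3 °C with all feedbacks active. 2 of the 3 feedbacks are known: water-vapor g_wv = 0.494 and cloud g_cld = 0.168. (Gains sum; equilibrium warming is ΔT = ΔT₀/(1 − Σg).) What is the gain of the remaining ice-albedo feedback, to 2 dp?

Amplification A = ΔT/ΔT₀ = 24.3/3.55 = 6.845.
Total gain g = 1 − 1/A = 1 − 1/6.845 = 0.8539.
Known gains sum to 0.494 + 0.168 = 0.662.
g_ice = 0.8539 − 0.662 = 0.19.

0.19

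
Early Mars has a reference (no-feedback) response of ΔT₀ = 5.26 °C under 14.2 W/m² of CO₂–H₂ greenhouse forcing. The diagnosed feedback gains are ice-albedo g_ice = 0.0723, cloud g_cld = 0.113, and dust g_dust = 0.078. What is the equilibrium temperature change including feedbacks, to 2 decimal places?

Total gain g = 0.0723 + 0.113 + 0.078 = 0.2633.
Amplification A = 1/(1 − 0.2633) = 1.357.
ΔT = 5.26 × 1.357 = 7.14 °C.

7.14 °C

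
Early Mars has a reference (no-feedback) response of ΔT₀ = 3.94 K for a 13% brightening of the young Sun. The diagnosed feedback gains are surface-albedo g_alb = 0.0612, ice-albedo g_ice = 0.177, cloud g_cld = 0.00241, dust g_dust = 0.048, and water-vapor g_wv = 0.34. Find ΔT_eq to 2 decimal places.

10.61 K

Total gain g = 0.0612 + 0.177 + 0.00241 + 0.048 + 0.34 = 0.62861.
Amplification A = 1/(1 − 0.62861) = 2.693.
ΔT = 3.94 × 2.693 = 10.61 K.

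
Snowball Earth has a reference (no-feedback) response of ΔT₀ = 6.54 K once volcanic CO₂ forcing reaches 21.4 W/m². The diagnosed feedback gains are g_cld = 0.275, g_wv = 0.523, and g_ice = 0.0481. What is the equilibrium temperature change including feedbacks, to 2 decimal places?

42.50 K

Total gain g = 0.275 + 0.523 + 0.0481 = 0.8461.
Amplification A = 1/(1 − 0.8461) = 6.498.
ΔT = 6.54 × 6.498 = 42.50 K.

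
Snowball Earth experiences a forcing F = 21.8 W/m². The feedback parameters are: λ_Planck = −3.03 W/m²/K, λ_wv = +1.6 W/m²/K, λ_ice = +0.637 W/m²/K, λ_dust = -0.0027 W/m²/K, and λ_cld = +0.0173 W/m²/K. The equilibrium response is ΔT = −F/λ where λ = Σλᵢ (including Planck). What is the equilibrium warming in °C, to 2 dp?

28.01 °C

Net feedback parameter λ = (−3.03) + (+1.6) + (+0.637) + (-0.0027) + (+0.0173) = -0.7784 W/m²/K.
ΔT = −F/λ = −21.8/(-0.7784) = 28.01 °C.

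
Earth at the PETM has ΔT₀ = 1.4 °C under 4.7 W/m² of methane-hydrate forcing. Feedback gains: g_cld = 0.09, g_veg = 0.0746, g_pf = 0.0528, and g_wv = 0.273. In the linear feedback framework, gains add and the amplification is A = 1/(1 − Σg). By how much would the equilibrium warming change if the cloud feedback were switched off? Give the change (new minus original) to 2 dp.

Original: g = 0.4904, ΔT = 1.4/(1−0.4904) = 2.7473 °C.
Without cloud: g' = 0.4004, ΔT' = 1.4/(1−0.4004) = 2.3349 °C.
Change = 2.3349 − 2.7473 = -0.41 °C.

-0.41 °C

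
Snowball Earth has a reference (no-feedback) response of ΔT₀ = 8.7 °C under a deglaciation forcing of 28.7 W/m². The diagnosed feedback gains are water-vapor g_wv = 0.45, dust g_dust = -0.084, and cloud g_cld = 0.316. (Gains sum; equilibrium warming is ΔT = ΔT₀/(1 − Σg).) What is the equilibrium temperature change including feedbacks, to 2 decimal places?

27.36 °C

Total gain g = 0.45 − 0.084 + 0.316 = 0.682.
Amplification A = 1/(1 − 0.682) = 3.145.
ΔT = 8.7 × 3.145 = 27.36 °C.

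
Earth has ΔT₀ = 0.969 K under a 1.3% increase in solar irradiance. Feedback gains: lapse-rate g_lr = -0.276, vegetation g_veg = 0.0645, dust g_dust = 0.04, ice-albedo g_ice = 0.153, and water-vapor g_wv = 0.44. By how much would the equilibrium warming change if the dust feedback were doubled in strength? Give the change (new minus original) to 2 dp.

Original: g = 0.4215, ΔT = 0.969/(1−0.4215) = 1.6750 K.
With doubled dust: g' = 0.4615, ΔT' = 0.969/(1−0.4615) = 1.7994 K.
Change = 1.7994 − 1.6750 = 0.12 K.

0.12 K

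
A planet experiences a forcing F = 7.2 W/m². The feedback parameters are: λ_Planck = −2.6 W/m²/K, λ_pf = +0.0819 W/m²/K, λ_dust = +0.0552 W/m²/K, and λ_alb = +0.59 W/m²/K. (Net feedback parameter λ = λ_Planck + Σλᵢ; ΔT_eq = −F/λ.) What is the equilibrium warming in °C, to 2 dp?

Net feedback parameter λ = (−2.6) + (+0.0819) + (+0.0552) + (+0.59) = -1.8729 W/m²/K.
ΔT = −F/λ = −7.2/(-1.8729) = 3.84 °C.

3.84 °C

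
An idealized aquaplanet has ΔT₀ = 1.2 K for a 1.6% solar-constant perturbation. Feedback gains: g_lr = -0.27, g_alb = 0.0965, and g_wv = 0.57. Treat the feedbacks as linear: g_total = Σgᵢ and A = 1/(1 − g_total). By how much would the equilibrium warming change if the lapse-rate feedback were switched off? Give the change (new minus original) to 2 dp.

Original: g = 0.3965, ΔT = 1.2/(1−0.3965) = 1.9884 K.
Without lapse-rate: g' = 0.6665, ΔT' = 1.2/(1−0.6665) = 3.5982 K.
Change = 3.5982 − 1.9884 = 1.61 K.

1.61 K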